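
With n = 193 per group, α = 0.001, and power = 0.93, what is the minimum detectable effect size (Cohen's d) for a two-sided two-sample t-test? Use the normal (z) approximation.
d ≈ 0.49

Minimum detectable effect (two-sample t-test, normal approximation):
d = (z_{α/2} + z_β) / √(n/2)
d = (3.291 + 1.476) / √(193/2)
d = 4.766 / 9.823
d ≈ 0.49

By Cohen's convention (0.2 small / 0.5 medium / 0.8 large): small effect.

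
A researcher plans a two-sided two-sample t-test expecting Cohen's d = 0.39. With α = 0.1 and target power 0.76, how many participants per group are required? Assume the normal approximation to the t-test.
n = 73 per group

Sample size formula (two-sample t-test, normal approximation):
n = 2 · ((z_{α/2} + z_β) / d)²

z_{α/2} = 1.645 (for α = 0.1, two-sided)
z_β = 0.706 (for power = 0.76)
d = 0.39

n = 2 · ((1.645 + 0.706) / 0.39)²
n = 2 · (6.028)²
n ≈ 72.67
Round up to the next whole number: n = 73 per group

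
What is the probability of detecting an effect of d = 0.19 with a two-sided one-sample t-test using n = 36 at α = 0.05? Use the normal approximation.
Power ≈ 0.21

Power calculation (one-sample t-test, normal approximation):
z_β = d · √n - z_{α/2}
z_β = 0.19 · √36 - 1.960
z_β = 0.19 · 6.000 - 1.960
z_β = -0.820

Power = Φ(z_β) = Φ(-0.820) ≈ 0.206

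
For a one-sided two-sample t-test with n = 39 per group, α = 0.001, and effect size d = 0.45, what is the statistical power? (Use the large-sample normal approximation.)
Power ≈ 0.13

Power calculation (two-sample t-test, normal approximation):
z_β = d · √(n/2) - z_α
z_β = 0.45 · √(39/2) - 3.090
z_β = 0.45 · 4.416 - 3.090
z_β = -1.103

Power = Φ(z_β) = Φ(-1.103) ≈ 0.135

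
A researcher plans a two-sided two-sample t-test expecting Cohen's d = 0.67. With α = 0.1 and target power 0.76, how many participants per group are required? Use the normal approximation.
n = 25 per group

Sample size formula (two-sample t-test, normal approximation):
n = 2 · ((z_{α/2} + z_β) / d)²

z_{α/2} = 1.645 (for α = 0.1, two-sided)
z_β = 0.706 (for power = 0.76)
d = 0.67

n = 2 · ((1.645 + 0.706) / 0.67)²
n = 2 · (3.509)²
n ≈ 24.63
Round up to the next whole number: n = 25 per group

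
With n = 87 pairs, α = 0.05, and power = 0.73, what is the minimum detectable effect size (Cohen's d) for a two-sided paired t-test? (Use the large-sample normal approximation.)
d ≈ 0.28

Minimum detectable effect (paired t-test, normal approximation):
d = (z_{α/2} + z_β) / √n
d = (1.960 + 0.613) / √87
d = 2.573 / 9.327
d ≈ 0.28

By Cohen's convention (0.2 small / 0.5 medium / 0.8 large): small effect.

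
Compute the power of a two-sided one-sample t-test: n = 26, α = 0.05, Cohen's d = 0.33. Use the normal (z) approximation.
Power ≈ 0.39

Power calculation (one-sample t-test, normal approximation):
z_β = d · √n - z_{α/2}
z_β = 0.33 · √26 - 1.960
z_β = 0.33 · 5.099 - 1.960
z_β = -0.277

Power = Φ(z_β) = Φ(-0.277) ≈ 0.391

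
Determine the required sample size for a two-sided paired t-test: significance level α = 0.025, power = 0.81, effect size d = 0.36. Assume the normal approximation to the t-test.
n = 76 pairs

Sample size formula (paired t-test, normal approximation):
n = ((z_{α/2} + z_β) / d)²

z_{α/2} = 2.241 (for α = 0.025, two-sided)
z_β = 0.878 (for power = 0.81)
d = 0.36

n = ((2.241 + 0.878) / 0.36)²
n = (8.664)²
n ≈ 75.06
Round up to the next whole number: n = 76 pairs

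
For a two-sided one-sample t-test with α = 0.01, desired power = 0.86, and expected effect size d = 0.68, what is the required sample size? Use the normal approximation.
n = 29

Sample size formula (one-sample t-test, normal approximation):
n = ((z_{α/2} + z_β) / d)²

z_{α/2} = 2.576 (for α = 0.01, two-sided)
z_β = 1.080 (for power = 0.86)
d = 0.68

n = ((2.576 + 1.080) / 0.68)²
n = (5.376)²
n ≈ 28.90
Round up to the next whole number: n = 29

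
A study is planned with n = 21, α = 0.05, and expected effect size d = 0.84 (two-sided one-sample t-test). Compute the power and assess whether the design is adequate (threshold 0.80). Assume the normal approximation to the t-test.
Power ≈ 0.97; the study is adequately powered (power ≥ 0.80)

Power calculation (one-sample t-test, normal approximation):
z_β = d · √n - z_{α/2}
z_β = 0.84 · √21 - 1.960
z_β = 0.84 · 4.583 - 1.960
z_β = 1.889

Power = Φ(z_β) = Φ(1.889) ≈ 0.971

Effect size d = 0.84 is large by Cohen's convention (0.2/0.5/0.8).

Threshold: power ≥ 0.80 is conventionally adequate.
Power ≈ 0.97 → the study is adequately powered (power ≥ 0.80).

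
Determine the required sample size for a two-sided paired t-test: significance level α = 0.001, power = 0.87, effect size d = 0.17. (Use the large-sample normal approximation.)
n = 676 pairs

Sample size formula (paired t-test, normal approximation):
n = ((z_{α/2} + z_β) / d)²

z_{α/2} = 3.291 (for α = 0.001, two-sided)
z_β = 1.126 (for power = 0.87)
d = 0.17

n = ((3.291 + 1.126) / 0.17)²
n = (25.982)²
n ≈ 675.06
Round up to the next whole number: n = 676 pairs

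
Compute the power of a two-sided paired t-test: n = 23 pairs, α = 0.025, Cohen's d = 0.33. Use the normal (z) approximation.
Power ≈ 0.26

Power calculation (paired t-test, normal approximation):
z_β = d · √n - z_{α/2}
z_β = 0.33 · √23 - 2.241
z_β = 0.33 · 4.796 - 2.241
z_β = -0.659

Power = Φ(z_β) = Φ(-0.659) ≈ 0.255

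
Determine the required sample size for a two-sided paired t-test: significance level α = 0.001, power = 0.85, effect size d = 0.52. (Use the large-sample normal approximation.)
n = 70 pairs

Sample size formula (paired t-test, normal approximation):
n = ((z_{α/2} + z_β) / d)²

z_{α/2} = 3.291 (for α = 0.001, two-sided)
z_β = 1.036 (for power = 0.85)
d = 0.52

n = ((3.291 + 1.036) / 0.52)²
n = (8.321)²
n ≈ 69.24
Round up to the next whole number: n = 70 pairs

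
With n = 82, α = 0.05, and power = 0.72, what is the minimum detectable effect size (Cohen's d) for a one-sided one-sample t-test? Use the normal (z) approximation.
d ≈ 0.25

Minimum detectable effect (one-sample t-test, normal approximation):
d = (z_α + z_β) / √n
d = (1.645 + 0.583) / √82
d = 2.228 / 9.055
d ≈ 0.25

By Cohen's convention (0.2 small / 0.5 medium / 0.8 large): small effect.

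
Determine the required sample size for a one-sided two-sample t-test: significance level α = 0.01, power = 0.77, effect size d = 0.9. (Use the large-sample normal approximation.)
n = 24 per group

Sample size formula (two-sample t-test, normal approximation):
n = 2 · ((z_α + z_β) / d)²

z_α = 2.326 (for α = 0.01, one-sided)
z_β = 0.739 (for power = 0.77)
d = 0.9

n = 2 · ((2.326 + 0.739) / 0.9)²
n = 2 · (3.406)²
n ≈ 23.20
Round up to the next whole number: n = 24 per group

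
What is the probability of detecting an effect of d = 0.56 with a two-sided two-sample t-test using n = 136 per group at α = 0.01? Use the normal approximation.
Power ≈ 0.98

Power calculation (two-sample t-test, normal approximation):
z_β = d · √(n/2) - z_{α/2}
z_β = 0.56 · √(136/2) - 2.576
z_β = 0.56 · 8.246 - 2.576
z_β = 2.042

Power = Φ(z_β) = Φ(2.042) ≈ 0.979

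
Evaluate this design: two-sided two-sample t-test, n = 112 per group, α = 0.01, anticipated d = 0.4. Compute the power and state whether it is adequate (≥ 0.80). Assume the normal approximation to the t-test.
Power ≈ 0.66; the study is underpowered (power < 0.80)

Power calculation (two-sample t-test, normal approximation):
z_β = d · √(n/2) - z_{α/2}
z_β = 0.4 · √(112/2) - 2.576
z_β = 0.4 · 7.483 - 2.576
z_β = 0.417

Power = Φ(z_β) = Φ(0.417) ≈ 0.662

Effect size d = 0.4 is small by Cohen's convention (0.2/0.5/0.8).

Threshold: power ≥ 0.80 is conventionally adequate.
Power ≈ 0.66 → the study is underpowered (power < 0.80).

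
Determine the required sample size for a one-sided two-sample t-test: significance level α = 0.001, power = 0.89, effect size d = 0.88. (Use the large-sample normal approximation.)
n = 49 per group

Sample size formula (two-sample t-test, normal approximation):
n = 2 · ((z_α + z_β) / d)²

z_α = 3.090 (for α = 0.001, one-sided)
z_β = 1.227 (for power = 0.89)
d = 0.88

n = 2 · ((3.090 + 1.227) / 0.88)²
n = 2 · (4.906)²
n ≈ 48.14
Round up to the next whole number: n = 49 per group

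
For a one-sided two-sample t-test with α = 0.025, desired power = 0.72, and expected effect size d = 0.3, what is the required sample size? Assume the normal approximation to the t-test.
n = 144 per group

Sample size formula (two-sample t-test, normal approximation):
n = 2 · ((z_α + z_β) / d)²

z_α = 1.960 (for α = 0.025, one-sided)
z_β = 0.583 (for power = 0.72)
d = 0.3

n = 2 · ((1.960 + 0.583) / 0.3)²
n = 2 · (8.477)²
n ≈ 143.72
Round up to the next whole number: n = 144 per group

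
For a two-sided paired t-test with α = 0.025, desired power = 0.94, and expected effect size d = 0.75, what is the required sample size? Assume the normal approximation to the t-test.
n = 26 pairs

Sample size formula (paired t-test, normal approximation):
n = ((z_{α/2} + z_β) / d)²

z_{α/2} = 2.241 (for α = 0.025, two-sided)
z_β = 1.555 (for power = 0.94)
d = 0.75

n = ((2.241 + 1.555) / 0.75)²
n = (5.061)²
n ≈ 25.61
Round up to the next whole number: n = 26 pairs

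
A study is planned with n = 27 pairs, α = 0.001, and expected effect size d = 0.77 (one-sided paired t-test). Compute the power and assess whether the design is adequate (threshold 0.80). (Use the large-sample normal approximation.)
Power ≈ 0.82; the study is adequately powered (power ≥ 0.80)

Power calculation (paired t-test, normal approximation):
z_β = d · √n - z_α
z_β = 0.77 · √27 - 3.090
z_β = 0.77 · 5.196 - 3.090
z_β = 0.911

Power = Φ(z_β) = Φ(0.911) ≈ 0.819

Effect size d = 0.77 is medium by Cohen's convention (0.2/0.5/0.8).

Threshold: power ≥ 0.80 is conventionally adequate.
Power ≈ 0.82 → the study is adequately powered (power ≥ 0.80).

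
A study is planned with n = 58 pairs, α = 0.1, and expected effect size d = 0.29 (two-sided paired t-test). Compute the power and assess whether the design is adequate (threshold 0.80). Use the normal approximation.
Power ≈ 0.71; the study is underpowered (power < 0.80)

Power calculation (paired t-test, normal approximation):
z_β = d · √n - z_{α/2}
z_β = 0.29 · √58 - 1.645
z_β = 0.29 · 7.616 - 1.645
z_β = 0.564

Power = Φ(z_β) = Φ(0.564) ≈ 0.714

Effect size d = 0.29 is small by Cohen's convention (0.2/0.5/0.8).

Threshold: power ≥ 0.80 is conventionally adequate.
Power ≈ 0.71 → the study is underpowered (power < 0.80).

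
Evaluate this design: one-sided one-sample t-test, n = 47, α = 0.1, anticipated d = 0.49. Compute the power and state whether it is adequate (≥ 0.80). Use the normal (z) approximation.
Power ≈ 0.98; the study is adequately powered (power ≥ 0.80)

Power calculation (one-sample t-test, normal approximation):
z_β = d · √n - z_α
z_β = 0.49 · √47 - 1.282
z_β = 0.49 · 6.856 - 1.282
z_β = 2.078

Power = Φ(z_β) = Φ(2.078) ≈ 0.981

Effect size d = 0.49 is small by Cohen's convention (0.2/0.5/0.8).

Threshold: power ≥ 0.80 is conventionally adequate.
Power ≈ 0.98 → the study is adequately powered (power ≥ 0.80).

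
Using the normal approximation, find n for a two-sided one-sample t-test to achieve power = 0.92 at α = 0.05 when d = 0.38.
n = 79

Sample size formula (one-sample t-test, normal approximation):
n = ((z_{α/2} + z_β) / d)²

z_{α/2} = 1.960 (for α = 0.05, two-sided)
z_β = 1.405 (for power = 0.92)
d = 0.38

n = ((1.960 + 1.405) / 0.38)²
n = (8.855)²
n ≈ 78.41
Round up to the next whole number: n = 79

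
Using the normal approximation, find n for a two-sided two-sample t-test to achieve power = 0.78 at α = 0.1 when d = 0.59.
n = 34 per group

Sample size formula (two-sample t-test, normal approximation):
n = 2 · ((z_{α/2} + z_β) / d)²

z_{α/2} = 1.645 (for α = 0.1, two-sided)
z_β = 0.772 (for power = 0.78)
d = 0.59

n = 2 · ((1.645 + 0.772) / 0.59)²
n = 2 · (4.097)²
n ≈ 33.57
Round up to the next whole number: n = 34 per group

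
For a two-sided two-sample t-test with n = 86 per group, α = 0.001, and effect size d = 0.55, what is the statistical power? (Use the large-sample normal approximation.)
Power ≈ 0.62

Power calculation (two-sample t-test, normal approximation):
z_β = d · √(n/2) - z_{α/2}
z_β = 0.55 · √(86/2) - 3.291
z_β = 0.55 · 6.557 - 3.291
z_β = 0.316

Power = Φ(z_β) = Φ(0.316) ≈ 0.624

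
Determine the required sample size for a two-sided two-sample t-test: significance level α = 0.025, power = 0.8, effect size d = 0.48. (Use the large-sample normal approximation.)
n = 83 per group

Sample size formula (two-sample t-test, normal approximation):
n = 2 · ((z_{α/2} + z_β) / d)²

z_{α/2} = 2.241 (for α = 0.025, two-sided)
z_β = 0.842 (for power = 0.8)
d = 0.48

n = 2 · ((2.241 + 0.842) / 0.48)²
n = 2 · (6.423)²
n ≈ 82.51
Round up to the next whole number: n = 83 per group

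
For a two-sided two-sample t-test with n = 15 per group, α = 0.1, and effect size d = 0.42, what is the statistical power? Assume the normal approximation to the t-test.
Power ≈ 0.31

Power calculation (two-sample t-test, normal approximation):
z_β = d · √(n/2) - z_{α/2}
z_β = 0.42 · √(15/2) - 1.645
z_β = 0.42 · 2.739 - 1.645
z_β = -0.495

Power = Φ(z_β) = Φ(-0.495) ≈ 0.310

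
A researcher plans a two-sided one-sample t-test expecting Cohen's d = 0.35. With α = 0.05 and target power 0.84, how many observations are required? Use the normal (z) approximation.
n = 72

Sample size formula (one-sample t-test, normal approximation):
n = ((z_{α/2} + z_β) / d)²

z_{α/2} = 1.960 (for α = 0.05, two-sided)
z_β = 0.994 (for power = 0.84)
d = 0.35

n = ((1.960 + 0.994) / 0.35)²
n = (8.440)²
n ≈ 71.23
Round up to the next whole number: n = 72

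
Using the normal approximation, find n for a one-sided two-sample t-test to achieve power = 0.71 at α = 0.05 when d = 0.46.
n = 46 per group

Sample size formula (two-sample t-test, normal approximation):
n = 2 · ((z_α + z_β) / d)²

z_α = 1.645 (for α = 0.05, one-sided)
z_β = 0.553 (for power = 0.71)
d = 0.46

n = 2 · ((1.645 + 0.553) / 0.46)²
n = 2 · (4.778)²
n ≈ 45.66
Round up to the next whole number: n = 46 per group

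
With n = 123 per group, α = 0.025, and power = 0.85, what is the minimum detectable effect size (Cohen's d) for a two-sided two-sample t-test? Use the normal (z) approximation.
d ≈ 0.42

Minimum detectable effect (two-sample t-test, normal approximation):
d = (z_{α/2} + z_β) / √(n/2)
d = (2.241 + 1.036) / √(123/2)
d = 3.278 / 7.842
d ≈ 0.42

By Cohen's convention (0.2 small / 0.5 medium / 0.8 large): small effect.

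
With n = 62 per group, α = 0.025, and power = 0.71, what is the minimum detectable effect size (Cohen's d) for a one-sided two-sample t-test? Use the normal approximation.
d ≈ 0.45

Minimum detectable effect (two-sample t-test, normal approximation):
d = (z_α + z_β) / √(n/2)
d = (1.960 + 0.553) / √(62/2)
d = 2.513 / 5.568
d ≈ 0.45

By Cohen's convention (0.2 small / 0.5 medium / 0.8 large): small effect.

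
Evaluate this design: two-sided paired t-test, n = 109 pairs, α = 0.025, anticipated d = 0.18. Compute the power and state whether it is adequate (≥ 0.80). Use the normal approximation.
Power ≈ 0.36; the study is underpowered (power < 0.80)

Power calculation (paired t-test, normal approximation):
z_β = d · √n - z_{α/2}
z_β = 0.18 · √109 - 2.241
z_β = 0.18 · 10.440 - 2.241
z_β = -0.362

Power = Φ(z_β) = Φ(-0.362) ≈ 0.359

Effect size d = 0.18 is very small by Cohen's convention (0.2/0.5/0.8).

Threshold: power ≥ 0.80 is conventionally adequate.
Power ≈ 0.36 → the study is underpowered (power < 0.80).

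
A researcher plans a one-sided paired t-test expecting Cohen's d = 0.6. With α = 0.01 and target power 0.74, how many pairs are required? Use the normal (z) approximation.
n = 25 pairs

Sample size formula (paired t-test, normal approximation):
n = ((z_α + z_β) / d)²

z_α = 2.326 (for α = 0.01, one-sided)
z_β = 0.643 (for power = 0.74)
d = 0.6

n = ((2.326 + 0.643) / 0.6)²
n = (4.948)²
n ≈ 24.48
Round up to the next whole number: n = 25 pairs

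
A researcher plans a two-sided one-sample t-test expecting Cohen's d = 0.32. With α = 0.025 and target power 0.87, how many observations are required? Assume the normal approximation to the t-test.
n = 111

Sample size formula (one-sample t-test, normal approximation):
n = ((z_{α/2} + z_β) / d)²

z_{α/2} = 2.241 (for α = 0.025, two-sided)
z_β = 1.126 (for power = 0.87)
d = 0.32

n = ((2.241 + 1.126) / 0.32)²
n = (10.522)²
n ≈ 110.71
Round up to the next whole number: n = 111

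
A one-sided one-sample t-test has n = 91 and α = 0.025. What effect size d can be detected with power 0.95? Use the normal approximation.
d ≈ 0.38

Minimum detectable effect (one-sample t-test, normal approximation):
d = (z_α + z_β) / √n
d = (1.960 + 1.645) / √91
d = 3.605 / 9.539
d ≈ 0.38

By Cohen's convention (0.2 small / 0.5 medium / 0.8 large): small effect.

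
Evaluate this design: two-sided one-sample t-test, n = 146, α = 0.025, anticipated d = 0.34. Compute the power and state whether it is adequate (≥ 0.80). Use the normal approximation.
Power ≈ 0.97; the study is adequately powered (power ≥ 0.80)

Power calculation (one-sample t-test, normal approximation):
z_β = d · √n - z_{α/2}
z_β = 0.34 · √146 - 2.241
z_β = 0.34 · 12.083 - 2.241
z_β = 1.867

Power = Φ(z_β) = Φ(1.867) ≈ 0.969

Effect size d = 0.34 is small by Cohen's convention (0.2/0.5/0.8).

Threshold: power ≥ 0.80 is conventionally adequate.
Power ≈ 0.97 → the study is adequately powered (power ≥ 0.80).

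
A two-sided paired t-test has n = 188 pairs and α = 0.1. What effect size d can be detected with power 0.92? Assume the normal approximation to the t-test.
d ≈ 0.22

Minimum detectable effect (paired t-test, normal approximation):
d = (z_{α/2} + z_β) / √n
d = (1.645 + 1.405) / √188
d = 3.050 / 13.711
d ≈ 0.22

By Cohen's convention (0.2 small / 0.5 medium / 0.8 large): small effect.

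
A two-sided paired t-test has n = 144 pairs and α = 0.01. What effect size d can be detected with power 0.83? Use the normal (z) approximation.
d ≈ 0.29

Minimum detectable effect (paired t-test, normal approximation):
d = (z_{α/2} + z_β) / √n
d = (2.576 + 0.954) / √144
d = 3.530 / 12.000
d ≈ 0.29

By Cohen's convention (0.2 small / 0.5 medium / 0.8 large): small effect.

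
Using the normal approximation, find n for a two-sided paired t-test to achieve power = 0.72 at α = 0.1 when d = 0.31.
n = 52 pairs

Sample size formula (paired t-test, normal approximation):
n = ((z_{α/2} + z_β) / d)²

z_{α/2} = 1.645 (for α = 0.1, two-sided)
z_β = 0.583 (for power = 0.72)
d = 0.31

n = ((1.645 + 0.583) / 0.31)²
n = (7.187)²
n ≈ 51.65
Round up to the next whole number: n = 52 pairs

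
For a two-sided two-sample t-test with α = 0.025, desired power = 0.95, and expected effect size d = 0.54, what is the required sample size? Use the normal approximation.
n = 104 per group

Sample size formula (two-sample t-test, normal approximation):
n = 2 · ((z_{α/2} + z_β) / d)²

z_{α/2} = 2.241 (for α = 0.025, two-sided)
z_β = 1.645 (for power = 0.95)
d = 0.54

n = 2 · ((2.241 + 1.645) / 0.54)²
n = 2 · (7.196)²
n ≈ 103.56
Round up to the next whole number: n = 104 per group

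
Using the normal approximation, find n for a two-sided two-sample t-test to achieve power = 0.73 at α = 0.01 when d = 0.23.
n = 385 per group

Sample size formula (two-sample t-test, normal approximation):
n = 2 · ((z_{α/2} + z_β) / d)²

z_{α/2} = 2.576 (for α = 0.01, two-sided)
z_β = 0.613 (for power = 0.73)
d = 0.23

n = 2 · ((2.576 + 0.613) / 0.23)²
n = 2 · (13.865)²
n ≈ 384.48
Round up to the next whole number: n = 385 per group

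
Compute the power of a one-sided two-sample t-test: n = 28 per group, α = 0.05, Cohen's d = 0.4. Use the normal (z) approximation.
Power ≈ 0.44

Power calculation (two-sample t-test, normal approximation):
z_β = d · √(n/2) - z_α
z_β = 0.4 · √(28/2) - 1.645
z_β = 0.4 · 3.742 - 1.645
z_β = -0.148

Power = Φ(z_β) = Φ(-0.148) ≈ 0.441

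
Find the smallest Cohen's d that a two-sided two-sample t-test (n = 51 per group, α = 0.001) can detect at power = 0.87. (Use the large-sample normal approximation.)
d ≈ 0.87

Minimum detectable effect (two-sample t-test, normal approximation):
d = (z_{α/2} + z_β) / √(n/2)
d = (3.291 + 1.126) / √(51/2)
d = 4.417 / 5.050
d ≈ 0.87

By Cohen's convention (0.2 small / 0.5 medium / 0.8 large): large effect.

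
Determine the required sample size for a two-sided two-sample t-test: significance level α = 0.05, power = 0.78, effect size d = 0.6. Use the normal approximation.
n = 42 per group

Sample size formula (two-sample t-test, normal approximation):
n = 2 · ((z_{α/2} + z_β) / d)²

z_{α/2} = 1.960 (for α = 0.05, two-sided)
z_β = 0.772 (for power = 0.78)
d = 0.6

n = 2 · ((1.960 + 0.772) / 0.6)²
n = 2 · (4.553)²
n ≈ 41.46
Round up to the next whole number: n = 42 per group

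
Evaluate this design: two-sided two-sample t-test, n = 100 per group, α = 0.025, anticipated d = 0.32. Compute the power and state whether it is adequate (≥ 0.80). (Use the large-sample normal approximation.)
Power ≈ 0.51; the study is underpowered (power < 0.80)

Power calculation (two-sample t-test, normal approximation):
z_β = d · √(n/2) - z_{α/2}
z_β = 0.32 · √(100/2) - 2.241
z_β = 0.32 · 7.071 - 2.241
z_β = 0.021

Power = Φ(z_β) = Φ(0.021) ≈ 0.509

Effect size d = 0.32 is small by Cohen's convention (0.2/0.5/0.8).

Threshold: power ≥ 0.80 is conventionally adequate.
Power ≈ 0.51 → the study is underpowered (power < 0.80).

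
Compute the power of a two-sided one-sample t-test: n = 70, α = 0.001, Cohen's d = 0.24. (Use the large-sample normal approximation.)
Power ≈ 0.10

Power calculation (one-sample t-test, normal approximation):
z_β = d · √n - z_{α/2}
z_β = 0.24 · √70 - 3.291
z_β = 0.24 · 8.367 - 3.291
z_β = -1.283

Power = Φ(z_β) = Φ(-1.283) ≈ 0.100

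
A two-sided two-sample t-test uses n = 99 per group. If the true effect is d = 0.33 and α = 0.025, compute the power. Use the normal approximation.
Power ≈ 0.53

Power calculation (two-sample t-test, normal approximation):
z_β = d · √(n/2) - z_{α/2}
z_β = 0.33 · √(99/2) - 2.241
z_β = 0.33 · 7.036 - 2.241
z_β = 0.080

Power = Φ(z_β) = Φ(0.080) ≈ 0.532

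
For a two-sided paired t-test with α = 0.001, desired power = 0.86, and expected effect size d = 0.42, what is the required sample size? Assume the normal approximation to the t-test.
n = 109 pairs

Sample size formula (paired t-test, normal approximation):
n = ((z_{α/2} + z_β) / d)²

z_{α/2} = 3.291 (for α = 0.001, two-sided)
z_β = 1.080 (for power = 0.86)
d = 0.42

n = ((3.291 + 1.080) / 0.42)²
n = (10.407)²
n ≈ 108.31
Round up to the next whole number: n = 109 pairs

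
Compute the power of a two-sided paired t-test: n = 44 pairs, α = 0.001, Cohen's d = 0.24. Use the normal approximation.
Power ≈ 0.04

Power calculation (paired t-test, normal approximation):
z_β = d · √n - z_{α/2}
z_β = 0.24 · √44 - 3.291
z_β = 0.24 · 6.633 - 3.291
z_β = -1.699

Power = Φ(z_β) = Φ(-1.699) ≈ 0.045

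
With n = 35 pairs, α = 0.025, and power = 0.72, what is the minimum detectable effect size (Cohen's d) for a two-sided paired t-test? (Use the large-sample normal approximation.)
d ≈ 0.48

Minimum detectable effect (paired t-test, normal approximation):
d = (z_{α/2} + z_β) / √n
d = (2.241 + 0.583) / √35
d = 2.824 / 5.916
d ≈ 0.48

By Cohen's convention (0.2 small / 0.5 medium / 0.8 large): small effect.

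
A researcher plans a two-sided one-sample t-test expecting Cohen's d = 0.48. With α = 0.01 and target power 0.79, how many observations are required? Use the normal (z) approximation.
n = 50

Sample size formula (one-sample t-test, normal approximation):
n = ((z_{α/2} + z_β) / d)²

z_{α/2} = 2.576 (for α = 0.01, two-sided)
z_β = 0.806 (for power = 0.79)
d = 0.48

n = ((2.576 + 0.806) / 0.48)²
n = (7.046)²
n ≈ 49.65
Round up to the next whole number: n = 50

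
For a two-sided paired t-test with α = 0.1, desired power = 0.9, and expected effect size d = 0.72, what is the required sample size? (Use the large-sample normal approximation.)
n = 17 pairs

Sample size formula (paired t-test, normal approximation):
n = ((z_{α/2} + z_β) / d)²

z_{α/2} = 1.645 (for α = 0.1, two-sided)
z_β = 1.282 (for power = 0.9)
d = 0.72

n = ((1.645 + 1.282) / 0.72)²
n = (4.065)²
n ≈ 16.52
Round up to the next whole number: n = 17 pairs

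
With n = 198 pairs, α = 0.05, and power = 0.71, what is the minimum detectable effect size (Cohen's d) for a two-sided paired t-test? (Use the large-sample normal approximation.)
d ≈ 0.18

Minimum detectable effect (paired t-test, normal approximation):
d = (z_{α/2} + z_β) / √n
d = (1.960 + 0.553) / √198
d = 2.513 / 14.071
d ≈ 0.18

By Cohen's convention (0.2 small / 0.5 medium / 0.8 large): very small effect.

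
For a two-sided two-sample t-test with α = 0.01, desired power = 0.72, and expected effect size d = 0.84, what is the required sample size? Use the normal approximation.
n = 29 per group

Sample size formula (two-sample t-test, normal approximation):
n = 2 · ((z_{α/2} + z_β) / d)²

z_{α/2} = 2.576 (for α = 0.01, two-sided)
z_β = 0.583 (for power = 0.72)
d = 0.84

n = 2 · ((2.576 + 0.583) / 0.84)²
n = 2 · (3.761)²
n ≈ 28.29
Round up to the next whole number: n = 29 per group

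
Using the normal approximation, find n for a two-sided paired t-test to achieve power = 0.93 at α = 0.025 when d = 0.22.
n = 286 pairs

Sample size formula (paired t-test, normal approximation):
n = ((z_{α/2} + z_β) / d)²

z_{α/2} = 2.241 (for α = 0.025, two-sided)
z_β = 1.476 (for power = 0.93)
d = 0.22

n = ((2.241 + 1.476) / 0.22)²
n = (16.895)²
n ≈ 285.44
Round up to the next whole number: n = 286 pairs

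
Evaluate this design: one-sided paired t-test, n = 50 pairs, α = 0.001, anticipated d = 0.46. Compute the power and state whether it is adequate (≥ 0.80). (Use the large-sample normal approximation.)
Power ≈ 0.56; the study is underpowered (power < 0.80)

Power calculation (paired t-test, normal approximation):
z_β = d · √n - z_α
z_β = 0.46 · √50 - 3.090
z_β = 0.46 · 7.071 - 3.090
z_β = 0.162

Power = Φ(z_β) = Φ(0.162) ≈ 0.565

Effect size d = 0.46 is small by Cohen's convention (0.2/0.5/0.8).

Threshold: power ≥ 0.80 is conventionally adequate.
Power ≈ 0.56 → the study is underpowered (power < 0.80).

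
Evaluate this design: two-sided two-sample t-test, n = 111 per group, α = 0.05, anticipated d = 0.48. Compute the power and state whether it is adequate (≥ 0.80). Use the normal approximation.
Power ≈ 0.95; the study is adequately powered (power ≥ 0.80)

Power calculation (two-sample t-test, normal approximation):
z_β = d · √(n/2) - z_{α/2}
z_β = 0.48 · √(111/2) - 1.960
z_β = 0.48 · 7.450 - 1.960
z_β = 1.616

Power = Φ(z_β) = Φ(1.616) ≈ 0.947

Effect size d = 0.48 is small by Cohen's convention (0.2/0.5/0.8).

Threshold: power ≥ 0.80 is conventionally adequate.
Power ≈ 0.95 → the study is adequately powered (power ≥ 0.80).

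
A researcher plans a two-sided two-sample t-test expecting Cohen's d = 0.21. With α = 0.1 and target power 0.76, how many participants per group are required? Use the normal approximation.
n = 251 per group

Sample size formula (two-sample t-test, normal approximation):
n = 2 · ((z_{α/2} + z_β) / d)²

z_{α/2} = 1.645 (for α = 0.1, two-sided)
z_β = 0.706 (for power = 0.76)
d = 0.21

n = 2 · ((1.645 + 0.706) / 0.21)²
n = 2 · (11.195)²
n ≈ 250.66
Round up to the next whole number: n = 251 per group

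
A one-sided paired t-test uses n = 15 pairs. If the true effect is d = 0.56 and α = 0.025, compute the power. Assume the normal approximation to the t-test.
Power ≈ 0.58

Power calculation (paired t-test, normal approximation):
z_β = d · √n - z_α
z_β = 0.56 · √15 - 1.960
z_β = 0.56 · 3.873 - 1.960
z_β = 0.209

Power = Φ(z_β) = Φ(0.209) ≈ 0.583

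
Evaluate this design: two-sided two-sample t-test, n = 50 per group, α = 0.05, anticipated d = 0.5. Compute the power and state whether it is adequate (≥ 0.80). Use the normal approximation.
Power ≈ 0.71; the study is underpowered (power < 0.80)

Power calculation (two-sample t-test, normal approximation):
z_β = d · √(n/2) - z_{α/2}
z_β = 0.5 · √(50/2) - 1.960
z_β = 0.5 · 5.000 - 1.960
z_β = 0.540

Power = Φ(z_β) = Φ(0.540) ≈ 0.705

Effect size d = 0.5 is medium by Cohen's convention (0.2/0.5/0.8).

Threshold: power ≥ 0.80 is conventionally adequate.
Power ≈ 0.71 → the study is underpowered (power < 0.80).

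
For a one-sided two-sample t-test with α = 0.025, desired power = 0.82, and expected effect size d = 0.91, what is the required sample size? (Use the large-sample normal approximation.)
n = 20 per group

Sample size formula (two-sample t-test, normal approximation):
n = 2 · ((z_α + z_β) / d)²

z_α = 1.960 (for α = 0.025, one-sided)
z_β = 0.915 (for power = 0.82)
d = 0.91

n = 2 · ((1.960 + 0.915) / 0.91)²
n = 2 · (3.159)²
n ≈ 19.96
Round up to the next whole number: n = 20 per group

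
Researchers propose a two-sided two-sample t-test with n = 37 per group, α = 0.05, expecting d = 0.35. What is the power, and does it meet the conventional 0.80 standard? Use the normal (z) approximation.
Power ≈ 0.32; the study is underpowered (power < 0.80)

Power calculation (two-sample t-test, normal approximation):
z_β = d · √(n/2) - z_{α/2}
z_β = 0.35 · √(37/2) - 1.960
z_β = 0.35 · 4.301 - 1.960
z_β = -0.455

Power = Φ(z_β) = Φ(-0.455) ≈ 0.325

Effect size d = 0.35 is small by Cohen's convention (0.2/0.5/0.8).

Threshold: power ≥ 0.80 is conventionally adequate.
Power ≈ 0.32 → the study is underpowered (power < 0.80).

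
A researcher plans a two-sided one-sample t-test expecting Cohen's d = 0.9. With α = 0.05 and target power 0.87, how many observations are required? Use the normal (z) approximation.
n = 12

Sample size formula (one-sample t-test, normal approximation):
n = ((z_{α/2} + z_β) / d)²

z_{α/2} = 1.960 (for α = 0.05, two-sided)
z_β = 1.126 (for power = 0.87)
d = 0.9

n = ((1.960 + 1.126) / 0.9)²
n = (3.429)²
n ≈ 11.76
Round up to the next whole number: n = 12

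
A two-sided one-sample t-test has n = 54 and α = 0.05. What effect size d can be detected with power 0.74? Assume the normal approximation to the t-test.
d ≈ 0.35

Minimum detectable effect (one-sample t-test, normal approximation):
d = (z_{α/2} + z_β) / √n
d = (1.960 + 0.643) / √54
d = 2.603 / 7.348
d ≈ 0.35

By Cohen's convention (0.2 small / 0.5 medium / 0.8 large): small effect.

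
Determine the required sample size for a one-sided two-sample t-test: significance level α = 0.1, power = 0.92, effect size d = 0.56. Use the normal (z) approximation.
n = 47 per group

Sample size formula (two-sample t-test, normal approximation):
n = 2 · ((z_α + z_β) / d)²

z_α = 1.282 (for α = 0.1, one-sided)
z_β = 1.405 (for power = 0.92)
d = 0.56

n = 2 · ((1.282 + 1.405) / 0.56)²
n = 2 · (4.798)²
n ≈ 46.04
Round up to the next whole number: n = 47 per group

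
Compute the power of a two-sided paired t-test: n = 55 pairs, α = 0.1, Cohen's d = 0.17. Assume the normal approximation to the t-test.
Power ≈ 0.35

Power calculation (paired t-test, normal approximation):
z_β = d · √n - z_{α/2}
z_β = 0.17 · √55 - 1.645
z_β = 0.17 · 7.416 - 1.645
z_β = -0.384

Power = Φ(z_β) = Φ(-0.384) ≈ 0.350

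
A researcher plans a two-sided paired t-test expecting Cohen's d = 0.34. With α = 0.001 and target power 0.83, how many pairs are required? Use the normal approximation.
n = 156 pairs

Sample size formula (paired t-test, normal approximation):
n = ((z_{α/2} + z_β) / d)²

z_{α/2} = 3.291 (for α = 0.001, two-sided)
z_β = 0.954 (for power = 0.83)
d = 0.34

n = ((3.291 + 0.954) / 0.34)²
n = (12.485)²
n ≈ 155.88
Round up to the next whole number: n = 156 pairs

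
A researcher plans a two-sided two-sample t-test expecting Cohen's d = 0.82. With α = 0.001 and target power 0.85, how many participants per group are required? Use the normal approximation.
n = 56 per group

Sample size formula (two-sample t-test, normal approximation):
n = 2 · ((z_{α/2} + z_β) / d)²

z_{α/2} = 3.291 (for α = 0.001, two-sided)
z_β = 1.036 (for power = 0.85)
d = 0.82

n = 2 · ((3.291 + 1.036) / 0.82)²
n = 2 · (5.277)²
n ≈ 55.69
Round up to the next whole number: n = 56 per group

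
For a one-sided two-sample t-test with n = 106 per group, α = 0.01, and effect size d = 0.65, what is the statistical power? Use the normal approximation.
Power ≈ 0.99

Power calculation (two-sample t-test, normal approximation):
z_β = d · √(n/2) - z_α
z_β = 0.65 · √(106/2) - 2.326
z_β = 0.65 · 7.280 - 2.326
z_β = 2.406

Power = Φ(z_β) = Φ(2.406) ≈ 0.992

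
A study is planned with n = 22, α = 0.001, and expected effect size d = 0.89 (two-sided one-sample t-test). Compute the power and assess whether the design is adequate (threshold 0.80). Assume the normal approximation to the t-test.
Power ≈ 0.81; the study is adequately powered (power ≥ 0.80)

Power calculation (one-sample t-test, normal approximation):
z_β = d · √n - z_{α/2}
z_β = 0.89 · √22 - 3.291
z_β = 0.89 · 4.690 - 3.291
z_β = 0.884

Power = Φ(z_β) = Φ(0.884) ≈ 0.812

Effect size d = 0.89 is large by Cohen's convention (0.2/0.5/0.8).

Threshold: power ≥ 0.80 is conventionally adequate.
Power ≈ 0.81 → the study is adequately powered (power ≥ 0.80).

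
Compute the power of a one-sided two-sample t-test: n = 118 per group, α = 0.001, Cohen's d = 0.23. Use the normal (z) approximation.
Power ≈ 0.09

Power calculation (two-sample t-test, normal approximation):
z_β = d · √(n/2) - z_α
z_β = 0.23 · √(118/2) - 3.090
z_β = 0.23 · 7.681 - 3.090
z_β = -1.324

Power = Φ(z_β) = Φ(-1.324) ≈ 0.093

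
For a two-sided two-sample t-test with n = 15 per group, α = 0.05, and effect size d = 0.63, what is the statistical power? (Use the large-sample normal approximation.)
Power ≈ 0.41

Power calculation (two-sample t-test, normal approximation):
z_β = d · √(n/2) - z_{α/2}
z_β = 0.63 · √(15/2) - 1.960
z_β = 0.63 · 2.739 - 1.960
z_β = -0.235

Power = Φ(z_β) = Φ(-0.235) ≈ 0.407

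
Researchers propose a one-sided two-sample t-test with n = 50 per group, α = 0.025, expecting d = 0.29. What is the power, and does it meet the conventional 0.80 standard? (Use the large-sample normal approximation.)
Power ≈ 0.31; the study is underpowered (power < 0.80)

Power calculation (two-sample t-test, normal approximation):
z_β = d · √(n/2) - z_α
z_β = 0.29 · √(50/2) - 1.960
z_β = 0.29 · 5.000 - 1.960
z_β = -0.510

Power = Φ(z_β) = Φ(-0.510) ≈ 0.305

Effect size d = 0.29 is small by Cohen's convention (0.2/0.5/0.8).

Threshold: power ≥ 0.80 is conventionally adequate.
Power ≈ 0.31 → the study is underpowered (power < 0.80).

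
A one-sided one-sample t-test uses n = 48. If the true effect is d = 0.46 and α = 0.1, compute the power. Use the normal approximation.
Power ≈ 0.97

Power calculation (one-sample t-test, normal approximation):
z_β = d · √n - z_α
z_β = 0.46 · √48 - 1.282
z_β = 0.46 · 6.928 - 1.282
z_β = 1.905

Power = Φ(z_β) = Φ(1.905) ≈ 0.972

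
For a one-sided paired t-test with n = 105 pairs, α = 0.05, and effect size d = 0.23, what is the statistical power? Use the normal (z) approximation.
Power ≈ 0.76

Power calculation (paired t-test, normal approximation):
z_β = d · √n - z_α
z_β = 0.23 · √105 - 1.645
z_β = 0.23 · 10.247 - 1.645
z_β = 0.712

Power = Φ(z_β) = Φ(0.712) ≈ 0.762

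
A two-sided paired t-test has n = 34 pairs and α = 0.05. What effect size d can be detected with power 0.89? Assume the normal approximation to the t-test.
d ≈ 0.55

Minimum detectable effect (paired t-test, normal approximation):
d = (z_{α/2} + z_β) / √n
d = (1.960 + 1.227) / √34
d = 3.186 / 5.831
d ≈ 0.55

By Cohen's convention (0.2 small / 0.5 medium / 0.8 large): medium effect.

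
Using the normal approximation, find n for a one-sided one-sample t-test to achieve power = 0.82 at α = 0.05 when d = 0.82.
n = 10

Sample size formula (one-sample t-test, normal approximation):
n = ((z_α + z_β) / d)²

z_α = 1.645 (for α = 0.05, one-sided)
z_β = 0.915 (for power = 0.82)
d = 0.82

n = ((1.645 + 0.915) / 0.82)²
n = (3.122)²
n ≈ 9.75
Round up to the next whole number: n = 10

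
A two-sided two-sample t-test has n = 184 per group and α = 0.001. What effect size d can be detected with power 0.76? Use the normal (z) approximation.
d ≈ 0.42

Minimum detectable effect (two-sample t-test, normal approximation):
d = (z_{α/2} + z_β) / √(n/2)
d = (3.291 + 0.706) / √(184/2)
d = 3.997 / 9.592
d ≈ 0.42

By Cohen's convention (0.2 small / 0.5 medium / 0.8 large): small effect.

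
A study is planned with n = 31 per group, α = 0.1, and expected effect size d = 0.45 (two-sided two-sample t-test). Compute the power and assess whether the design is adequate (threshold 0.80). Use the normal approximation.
Power ≈ 0.55; the study is underpowered (power < 0.80)

Power calculation (two-sample t-test, normal approximation):
z_β = d · √(n/2) - z_{α/2}
z_β = 0.45 · √(31/2) - 1.645
z_β = 0.45 · 3.937 - 1.645
z_β = 0.127

Power = Φ(z_β) = Φ(0.127) ≈ 0.550

Effect size d = 0.45 is small by Cohen's convention (0.2/0.5/0.8).

Threshold: power ≥ 0.80 is conventionally adequate.
Power ≈ 0.55 → the study is underpowered (power < 0.80).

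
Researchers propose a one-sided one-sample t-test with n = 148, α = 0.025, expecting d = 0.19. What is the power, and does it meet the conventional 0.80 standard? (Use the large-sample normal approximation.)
Power ≈ 0.64; the study is underpowered (power < 0.80)

Power calculation (one-sample t-test, normal approximation):
z_β = d · √n - z_α
z_β = 0.19 · √148 - 1.960
z_β = 0.19 · 12.166 - 1.960
z_β = 0.351

Power = Φ(z_β) = Φ(0.351) ≈ 0.637

Effect size d = 0.19 is very small by Cohen's convention (0.2/0.5/0.8).

Threshold: power ≥ 0.80 is conventionally adequate.
Power ≈ 0.64 → the study is underpowered (power < 0.80).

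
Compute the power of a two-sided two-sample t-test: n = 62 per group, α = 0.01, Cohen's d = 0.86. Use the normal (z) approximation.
Power ≈ 0.99

Power calculation (two-sample t-test, normal approximation):
z_β = d · √(n/2) - z_{α/2}
z_β = 0.86 · √(62/2) - 2.576
z_β = 0.86 · 5.568 - 2.576
z_β = 2.212

Power = Φ(z_β) = Φ(2.212) ≈ 0.987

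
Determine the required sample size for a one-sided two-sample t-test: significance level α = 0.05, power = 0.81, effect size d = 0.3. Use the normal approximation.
n = 142 per group

Sample size formula (two-sample t-test, normal approximation):
n = 2 · ((z_α + z_β) / d)²

z_α = 1.645 (for α = 0.05, one-sided)
z_β = 0.878 (for power = 0.81)
d = 0.3

n = 2 · ((1.645 + 0.878) / 0.3)²
n = 2 · (8.410)²
n ≈ 141.46
Round up to the next whole number: n = 142 per group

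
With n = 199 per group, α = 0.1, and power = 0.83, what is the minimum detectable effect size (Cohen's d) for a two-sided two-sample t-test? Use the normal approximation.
d ≈ 0.26

Minimum detectable effect (two-sample t-test, normal approximation):
d = (z_{α/2} + z_β) / √(n/2)
d = (1.645 + 0.954) / √(199/2)
d = 2.599 / 9.975
d ≈ 0.26

By Cohen's convention (0.2 small / 0.5 medium / 0.8 large): small effect.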